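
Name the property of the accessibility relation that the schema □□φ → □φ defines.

density: ∀x ∀y (Rxy → ∃z (Rxz ∧ Rzy))

Suppose □□φ→□φ is valid. Take Rxy and set V(φ)={w : xR²w}. Then □□φ at x, so □φ at x, so φ at y, i.e. ∃z(Rxz∧Rzy).
Conversely, any frame satisfying ∀x ∀y (Rxy → ∃z (Rxz ∧ Rzy)) validates the schema.
So the correspondent is density.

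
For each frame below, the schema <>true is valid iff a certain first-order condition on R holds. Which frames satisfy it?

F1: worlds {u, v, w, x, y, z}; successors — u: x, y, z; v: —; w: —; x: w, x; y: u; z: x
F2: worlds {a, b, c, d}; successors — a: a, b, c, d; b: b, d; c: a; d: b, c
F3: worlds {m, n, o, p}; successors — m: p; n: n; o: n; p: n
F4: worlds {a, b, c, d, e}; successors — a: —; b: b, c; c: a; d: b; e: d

F2, F3

Frame correspondent (Sahlqvist): forall x exists y Rxy — i.e. seriality.
F1: fails — world v has no successor.
F2: holds.
F3: holds.
F4: fails — world a has no successor.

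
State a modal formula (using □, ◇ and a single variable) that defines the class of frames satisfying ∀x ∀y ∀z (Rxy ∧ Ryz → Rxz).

A defining formula is □ψ → □□ψ (the 4 axiom).

□ψ → □□ψ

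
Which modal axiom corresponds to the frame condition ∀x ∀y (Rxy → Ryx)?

ψ → □◇ψ

This is symmetry; the standard corresponding axiom is B: ψ → □◇ψ.
Suppose ψ→□◇ψ is valid. Take Rxy and set V(ψ)={x}. Then ψ at x, so □◇ψ at x, so ◇ψ at y, so some z with Ryz has ψ; z=x, i.e. Ryx.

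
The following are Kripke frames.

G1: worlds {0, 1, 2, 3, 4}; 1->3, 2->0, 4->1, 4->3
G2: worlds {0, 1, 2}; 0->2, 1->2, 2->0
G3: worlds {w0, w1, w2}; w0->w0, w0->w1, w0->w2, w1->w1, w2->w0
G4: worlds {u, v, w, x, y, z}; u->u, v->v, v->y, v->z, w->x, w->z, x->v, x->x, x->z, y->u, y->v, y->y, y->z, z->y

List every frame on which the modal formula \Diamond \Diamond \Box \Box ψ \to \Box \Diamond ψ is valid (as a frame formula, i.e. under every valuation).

The schema corresponds to a generalized confluence (Geach) condition: \forall x \forall y \forall z ((x R^2 y \wedge xRz) \to \exists w (y R^2 w \wedge zRw)).
G1: fails — 4R²3, 4R1 but no w with 3R²w and 1Rw.
G2: ✓.
G3: fails — w0R²w1, w0Rw2 but no w with w1R²w and w2Rw.
G4: fails — vR²u, vRv but no t with uR²t and vRt.

G2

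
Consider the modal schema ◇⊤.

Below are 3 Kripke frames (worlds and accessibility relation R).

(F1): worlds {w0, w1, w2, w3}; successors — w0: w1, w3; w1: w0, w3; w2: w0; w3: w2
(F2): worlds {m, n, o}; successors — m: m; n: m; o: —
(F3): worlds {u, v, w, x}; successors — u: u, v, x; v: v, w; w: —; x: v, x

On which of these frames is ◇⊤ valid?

(F1)

This is the axiom for seriality; its first-order frame correspondent is ∀x ∃y Rxy.
(F1): holds.
(F2): fails — world o has no successor.
(F3): fails — world w has no successor.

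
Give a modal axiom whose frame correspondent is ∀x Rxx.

□p → p

This is reflexivity; the standard corresponding axiom is T: □p → p.
Suppose □p→p is valid. At any x set V(p)={w : Rxw}. Then □p holds at x, so p holds at x, i.e. Rxx.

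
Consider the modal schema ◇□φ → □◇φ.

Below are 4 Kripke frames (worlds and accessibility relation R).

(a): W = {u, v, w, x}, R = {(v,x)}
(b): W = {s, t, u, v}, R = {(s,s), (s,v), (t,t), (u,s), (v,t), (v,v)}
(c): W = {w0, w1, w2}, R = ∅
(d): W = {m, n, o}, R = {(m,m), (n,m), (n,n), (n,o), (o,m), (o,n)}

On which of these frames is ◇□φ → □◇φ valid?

This is the axiom for convergence; its first-order frame correspondent is ∀x ∀y ∀z (Rxy ∧ Rxz → ∃w (Ryw ∧ Rzw)).
(a): fails — Rvx and Rvx but x and x have no common successor.
(b): holds.
(c): holds.
(d): holds.

(b), (c), (d)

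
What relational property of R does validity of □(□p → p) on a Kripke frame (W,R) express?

This is the T□ axiom.
Its frame correspondent is shift-reflexivity — ∀x ∀y (Rxy → Ryy).

Shift-reflexivity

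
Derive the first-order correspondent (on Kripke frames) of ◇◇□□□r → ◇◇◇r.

This is a Sahlqvist (Geach-type) schema ◇^2□^3r → □^0◇^3r.
First-order correspondent: ∀x ∀y (xR²y → ∃w (yR³w ∧ xR³w)).

∀x ∀y (xR²y → ∃w (yR³w ∧ xR³w))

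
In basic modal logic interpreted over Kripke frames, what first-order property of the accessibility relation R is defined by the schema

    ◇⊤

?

seriality

◇⊤ holds at w iff w has a successor, so frame-validity of ◇⊤ is exactly seriality. Equivalently via □p → ◇p:
Suppose □p→◇p is valid. At any x set V(p)=W. Then □p at x, so ◇p at x, so x has a successor.
Conversely, on a frame with seriality the schema holds at every world under every valuation.
Frame condition: ∀x ∃y Rxy.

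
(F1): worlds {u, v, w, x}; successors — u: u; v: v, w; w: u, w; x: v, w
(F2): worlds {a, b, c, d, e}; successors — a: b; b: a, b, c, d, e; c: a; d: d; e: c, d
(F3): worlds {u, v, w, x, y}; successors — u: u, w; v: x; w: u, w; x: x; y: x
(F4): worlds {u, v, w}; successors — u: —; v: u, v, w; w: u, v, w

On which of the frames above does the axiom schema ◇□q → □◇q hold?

(F1), (F3)

This is the axiom for convergence; its first-order frame correspondent is ∀x ∀y ∀z (Rxy ∧ Rxz → ∃w (Ryw ∧ Rzw)).
(F1): ✓.
(F2): fails — Rbc and Rba but c and a have no common successor.
(F3): ✓.
(F4): fails — Rvv and Rvu but v and u have no common successor.
Valid on: (F1), (F3).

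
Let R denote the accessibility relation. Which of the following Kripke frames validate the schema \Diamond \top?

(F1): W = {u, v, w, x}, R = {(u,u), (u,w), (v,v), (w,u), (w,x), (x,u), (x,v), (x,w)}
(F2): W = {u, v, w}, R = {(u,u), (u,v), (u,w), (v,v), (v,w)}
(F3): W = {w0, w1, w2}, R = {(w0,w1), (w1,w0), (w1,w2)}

This is the axiom for seriality; its first-order frame correspondent is \forall x \exists y Rxy.
(F1): satisfies the condition.
(F2): fails — world w has no successor.
(F3): fails — world w2 has no successor.

(F1)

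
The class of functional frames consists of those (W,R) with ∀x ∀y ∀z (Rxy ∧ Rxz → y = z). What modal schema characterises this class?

◇p → □p

This is partial functionality; the standard corresponding axiom is CD: ◇p → □p.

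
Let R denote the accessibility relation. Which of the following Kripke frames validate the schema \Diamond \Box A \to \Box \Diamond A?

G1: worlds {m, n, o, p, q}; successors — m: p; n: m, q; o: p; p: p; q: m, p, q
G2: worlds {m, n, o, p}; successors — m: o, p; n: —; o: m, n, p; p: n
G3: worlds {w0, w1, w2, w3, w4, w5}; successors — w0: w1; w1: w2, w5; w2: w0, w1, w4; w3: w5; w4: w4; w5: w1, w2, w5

G1

Frame correspondent (Sahlqvist): \forall x \forall y \forall z (Rxy \wedge Rxz \to \exists w (Ryw \wedge Rzw)) — i.e. convergence.
G1: ✓.
G2: fails — Rom and Ron but m and n have no common successor.
G3: fails — Rw2w4 and Rw2w1 but w4 and w1 have no common successor.
Valid on: G1.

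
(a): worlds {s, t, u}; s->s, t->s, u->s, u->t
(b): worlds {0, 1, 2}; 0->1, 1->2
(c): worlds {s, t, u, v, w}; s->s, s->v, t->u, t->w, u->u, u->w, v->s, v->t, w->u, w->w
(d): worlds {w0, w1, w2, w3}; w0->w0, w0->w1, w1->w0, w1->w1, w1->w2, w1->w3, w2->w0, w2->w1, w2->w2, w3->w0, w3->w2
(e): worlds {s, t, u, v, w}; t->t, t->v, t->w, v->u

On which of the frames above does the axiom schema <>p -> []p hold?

This is the axiom for partial functionality; its first-order frame correspondent is forall x forall y forall z (Rxy & Rxz -> y = z).
(a): fails — u sees both s and t.
(b): ✓.
(c): fails — s sees both s and v.
(d): fails — w0 sees both w0 and w1.
(e): fails — t sees both t and v.
Valid on: (b).

(b)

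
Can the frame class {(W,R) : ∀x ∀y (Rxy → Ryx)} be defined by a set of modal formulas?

Yes: it is symmetry, defined by the B schema p → □◇p.

Yes — defined by p → □◇p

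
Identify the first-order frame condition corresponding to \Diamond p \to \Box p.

Partial functionality

Suppose ◇p→□p is valid. Take Rxy, Rxz and set V(p)={y}. Then ◇p at x, so □p at x, so p at z, i.e. z=y.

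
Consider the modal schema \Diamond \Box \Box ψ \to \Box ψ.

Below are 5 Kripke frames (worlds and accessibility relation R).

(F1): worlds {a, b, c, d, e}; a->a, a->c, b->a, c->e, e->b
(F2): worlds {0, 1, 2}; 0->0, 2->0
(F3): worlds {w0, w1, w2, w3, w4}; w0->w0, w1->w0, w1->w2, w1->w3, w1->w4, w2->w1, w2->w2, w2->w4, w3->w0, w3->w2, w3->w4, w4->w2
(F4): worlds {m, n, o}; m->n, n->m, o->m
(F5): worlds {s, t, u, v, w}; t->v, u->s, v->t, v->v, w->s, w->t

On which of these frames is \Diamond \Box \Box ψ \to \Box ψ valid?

(F2), (F4)

This is the axiom for a generalized confluence (Geach) condition; its first-order frame correspondent is \forall x \forall y \forall z ((xRy \wedge xRz) \to \exists w (y R^2 w \wedge z = w)).
(F1): fails — aRc, aRa but no w with cR²w and a=w.
(F2): satisfies the condition.
(F3): fails — w1Rw0, w1Rw2 but no w with w0R²w and w2=w.
(F4): satisfies the condition.
(F5): fails — uRs, uRs but no w* with sR²w* and s=w*.
Valid on: (F2), (F4).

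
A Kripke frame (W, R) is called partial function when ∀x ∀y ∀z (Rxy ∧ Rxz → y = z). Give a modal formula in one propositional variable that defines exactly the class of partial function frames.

A defining formula is ◇q → □q (the CD axiom).
Suppose ◇q→□q is valid. Take Rxy, Rxz and set V(q)={y}. Then ◇q at x, so □q at x, so q at z, i.e. z=y.

◇q → □q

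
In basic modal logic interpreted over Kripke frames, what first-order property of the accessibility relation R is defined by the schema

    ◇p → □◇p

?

The Euclidean property

Suppose ◇p→□◇p is valid. Take Rxy, Rxz and set V(p)={y}. Then ◇p at x, so □◇p at x, so ◇p at z, so some w with Rzw has p; w=y, i.e. Rzy. By symmetry of the argument, Ryz.
The converse is a direct semantic check.
Frame condition: ∀x ∀y ∀z (Rxy ∧ Rxz → Ryz).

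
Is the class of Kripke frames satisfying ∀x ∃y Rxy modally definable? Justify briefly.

This is a Sahlqvist condition; the D axiom □q → ◇q defines it.
Suppose □q→◇q is valid. At any x set V(q)=W. Then □q at x, so ◇q at x, so x has a successor.

Yes, by □q → ◇q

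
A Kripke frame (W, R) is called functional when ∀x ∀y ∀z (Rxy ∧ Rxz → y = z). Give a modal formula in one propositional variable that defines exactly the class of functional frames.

◇s → □s

This is partial functionality; the standard corresponding axiom is CD: ◇s → □s.
Suppose ◇s→□s is valid. Take Rxy, Rxz and set V(s)={y}. Then ◇s at x, so □s at x, so s at z, i.e. z=y.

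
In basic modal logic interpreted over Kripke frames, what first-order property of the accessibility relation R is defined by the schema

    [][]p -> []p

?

density: forall x forall y (Rxy -> exists z (Rxz & Rzy))

Suppose □□p→□p is valid. Take Rxy and set V(p)={w : xR²w}. Then □□p at x, so □p at x, so p at y, i.e. ∃z(Rxz∧Rzy).
Conversely, any frame satisfying forall x forall y (Rxy -> exists z (Rxz & Rzy)) validates the schema.
So the correspondent is density.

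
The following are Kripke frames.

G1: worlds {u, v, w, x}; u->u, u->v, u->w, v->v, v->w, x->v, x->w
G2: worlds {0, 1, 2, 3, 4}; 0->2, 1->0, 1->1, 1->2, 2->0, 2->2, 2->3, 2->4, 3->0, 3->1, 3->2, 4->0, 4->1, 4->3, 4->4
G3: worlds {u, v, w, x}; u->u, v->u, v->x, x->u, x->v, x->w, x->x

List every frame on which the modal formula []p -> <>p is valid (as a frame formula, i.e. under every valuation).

G2

The schema corresponds to seriality: forall x exists y Rxy.
G1: fails — world w has no successor.
G2: satisfies the condition.
G3: fails — world w has no successor.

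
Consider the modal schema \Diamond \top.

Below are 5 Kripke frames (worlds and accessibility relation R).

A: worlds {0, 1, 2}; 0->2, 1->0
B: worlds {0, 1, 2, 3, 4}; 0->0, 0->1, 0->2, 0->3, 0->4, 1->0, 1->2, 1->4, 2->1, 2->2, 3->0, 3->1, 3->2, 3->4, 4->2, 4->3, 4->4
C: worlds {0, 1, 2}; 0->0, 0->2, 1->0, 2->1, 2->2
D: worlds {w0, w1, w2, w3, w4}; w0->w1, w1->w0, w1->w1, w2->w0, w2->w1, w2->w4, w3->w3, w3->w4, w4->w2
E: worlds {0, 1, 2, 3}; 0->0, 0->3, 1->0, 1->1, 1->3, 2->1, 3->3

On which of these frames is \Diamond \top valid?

B, C, D, E

The schema corresponds to seriality: \forall x \exists y Rxy.
A: fails — world 2 has no successor.
B: satisfies the condition.
C: satisfies the condition.
D: satisfies the condition.
E: satisfies the condition.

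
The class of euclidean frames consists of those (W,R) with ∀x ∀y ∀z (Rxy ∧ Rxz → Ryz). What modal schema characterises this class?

◇q → □◇q

This is the Euclidean property; the standard corresponding axiom is 5: ◇q → □◇q.
Suppose ◇q→□◇q is valid. Take Rxy, Rxz and set V(q)={y}. Then ◇q at x, so □◇q at x, so ◇q at z, so some w with Rzw has q; w=y, i.e. Rzy. By symmetry of the argument, Ryz.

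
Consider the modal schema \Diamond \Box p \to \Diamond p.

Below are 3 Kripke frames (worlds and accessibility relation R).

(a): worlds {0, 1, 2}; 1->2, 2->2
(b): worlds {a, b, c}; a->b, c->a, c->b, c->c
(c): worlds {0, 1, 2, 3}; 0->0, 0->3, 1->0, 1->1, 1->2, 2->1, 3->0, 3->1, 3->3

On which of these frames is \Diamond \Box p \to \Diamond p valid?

(a), (c)

Frame correspondent (Sahlqvist): \forall x \forall y (xRy \to \exists w (yRw \wedge xRw)) — i.e. a generalized confluence (Geach) condition.
(a): satisfies the condition.
(b): fails — aRb but no w with bRw and aRw.
(c): satisfies the condition.
Valid on: (a), (c).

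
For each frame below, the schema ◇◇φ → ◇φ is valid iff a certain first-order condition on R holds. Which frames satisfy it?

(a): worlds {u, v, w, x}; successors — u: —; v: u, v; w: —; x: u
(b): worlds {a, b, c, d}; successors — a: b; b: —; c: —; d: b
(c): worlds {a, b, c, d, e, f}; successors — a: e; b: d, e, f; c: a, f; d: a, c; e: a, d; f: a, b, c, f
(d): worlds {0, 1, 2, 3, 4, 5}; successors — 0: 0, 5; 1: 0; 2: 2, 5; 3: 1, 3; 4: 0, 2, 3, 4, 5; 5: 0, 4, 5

The schema corresponds to transitivity: ∀x ∀y ∀z (Rxy ∧ Ryz → Rxz).
(a): holds.
(b): holds.
(c): fails — Rdc and Rcf but not Rdf.
(d): fails — R10 and R05 but not R15.

(a), (b)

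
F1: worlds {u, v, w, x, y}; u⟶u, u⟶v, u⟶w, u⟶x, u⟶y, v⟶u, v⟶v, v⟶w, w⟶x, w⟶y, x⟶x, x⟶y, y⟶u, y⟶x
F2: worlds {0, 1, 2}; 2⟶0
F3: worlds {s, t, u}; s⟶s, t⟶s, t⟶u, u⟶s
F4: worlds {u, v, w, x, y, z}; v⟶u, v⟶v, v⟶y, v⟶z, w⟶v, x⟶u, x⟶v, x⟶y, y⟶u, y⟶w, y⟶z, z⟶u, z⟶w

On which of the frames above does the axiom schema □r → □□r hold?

F2, F3

This is the axiom for transitivity; its first-order frame correspondent is ∀x ∀y ∀z (Rxy ∧ Ryz → Rxz).
F1: fails — Ryx and Rxy but not Ryy.
F2: condition met.
F3: condition met.
F4: fails — Rvz and Rzw but not Rvw.
Valid on: F2, F3.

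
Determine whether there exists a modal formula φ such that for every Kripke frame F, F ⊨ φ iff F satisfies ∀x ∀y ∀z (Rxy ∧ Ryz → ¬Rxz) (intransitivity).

No

If a class were modally definable it would be closed under surjective bounded morphisms (Goldblatt–Thomason).
The 5-cycle (worlds w0,w1,w2,w3,w4 with w0→w1→w2→w3→w4→w0) is intransitive. Mapping every world to a single reflexive point • is a surjective bounded morphism; the reflexive point is not intransitive (R••∧R•• but R••).
So no modal formula (or set of formulas) defines exactly the intransitive frames.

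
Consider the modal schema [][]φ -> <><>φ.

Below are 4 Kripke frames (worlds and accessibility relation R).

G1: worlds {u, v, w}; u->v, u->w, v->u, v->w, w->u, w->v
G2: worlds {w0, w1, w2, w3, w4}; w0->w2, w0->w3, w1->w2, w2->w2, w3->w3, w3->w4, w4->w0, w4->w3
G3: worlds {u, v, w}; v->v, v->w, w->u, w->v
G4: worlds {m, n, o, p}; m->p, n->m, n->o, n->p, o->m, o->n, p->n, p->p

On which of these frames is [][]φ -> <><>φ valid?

This is the axiom for a generalized confluence (Geach) condition; its first-order frame correspondent is forall x exists w (x R^2 w & x R^2 w).
G1: satisfies the condition.
G2: satisfies the condition.
G3: fails — at u but no t with uR²t and uR²t.
G4: satisfies the condition.

G1, G2, G4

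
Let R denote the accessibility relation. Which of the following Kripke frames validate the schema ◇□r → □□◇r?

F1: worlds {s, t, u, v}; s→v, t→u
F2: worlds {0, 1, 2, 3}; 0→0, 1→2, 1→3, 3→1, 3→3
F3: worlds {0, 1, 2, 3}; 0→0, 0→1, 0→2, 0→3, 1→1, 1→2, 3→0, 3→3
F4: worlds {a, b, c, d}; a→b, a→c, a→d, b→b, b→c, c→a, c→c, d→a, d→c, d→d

This is the axiom for a generalized confluence (Geach) condition; its first-order frame correspondent is ∀x ∀y ∀z ((xRy ∧ xR²z) → ∃w (yRw ∧ zRw)).
F1: holds.
F2: fails — 1R2, 1R²1 but no w with 2Rw and 1Rw.
F3: fails — 0R0, 0R²2 but no w with 0Rw and 2Rw.
F4: holds.
Valid on: F1, F4.

F1, F4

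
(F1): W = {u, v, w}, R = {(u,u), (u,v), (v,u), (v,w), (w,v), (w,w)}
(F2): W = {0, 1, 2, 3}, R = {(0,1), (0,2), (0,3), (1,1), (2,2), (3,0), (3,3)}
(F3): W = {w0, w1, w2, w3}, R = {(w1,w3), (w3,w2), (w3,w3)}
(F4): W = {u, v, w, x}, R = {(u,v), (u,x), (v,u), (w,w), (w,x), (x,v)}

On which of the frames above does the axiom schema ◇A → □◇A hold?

The schema corresponds to the Euclidean property: ∀x ∀y ∀z (Rxy ∧ Rxz → Ryz).
(F1): fails — Ruv and Ruv but not Rvv.
(F2): fails — R02 and R01 but not R21.
(F3): fails — Rw3w2 and Rw3w2 but not Rw2w2.
(F4): fails — Ruv and Ruv but not Rvv.

none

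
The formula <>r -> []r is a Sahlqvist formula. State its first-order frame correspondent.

partial functionality: forall x forall y forall z (Rxy & Rxz -> y = z)

Suppose ◇r→□r is valid. Take Rxy, Rxz and set V(r)={y}. Then ◇r at x, so □r at x, so r at z, i.e. z=y.
Conversely, any frame satisfying forall x forall y forall z (Rxy & Rxz -> y = z) validates the schema.
Frame condition: forall x forall y forall z (Rxy & Rxz -> y = z).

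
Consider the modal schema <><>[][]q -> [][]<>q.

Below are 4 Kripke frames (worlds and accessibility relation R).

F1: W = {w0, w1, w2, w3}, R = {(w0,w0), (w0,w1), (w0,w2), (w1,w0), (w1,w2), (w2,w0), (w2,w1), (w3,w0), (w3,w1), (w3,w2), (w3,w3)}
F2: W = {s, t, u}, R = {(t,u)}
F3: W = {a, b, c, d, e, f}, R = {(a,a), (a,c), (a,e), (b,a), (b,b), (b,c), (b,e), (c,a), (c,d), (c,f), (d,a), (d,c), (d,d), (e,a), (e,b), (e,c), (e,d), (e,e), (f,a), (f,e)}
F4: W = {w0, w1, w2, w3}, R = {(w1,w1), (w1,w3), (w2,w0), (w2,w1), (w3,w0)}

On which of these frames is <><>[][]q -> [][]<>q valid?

The schema corresponds to a generalized confluence (Geach) condition: forall x forall y forall z ((x R^2 y & x R^2 z) -> exists w (y R^2 w & zRw)).
F1: condition met.
F2: condition met.
F3: condition met.
F4: fails — w1R²w0, w1R²w0 but no w with w0R²w and w0Rw.
Valid on: F1, F2, F3.

F1, F2, F3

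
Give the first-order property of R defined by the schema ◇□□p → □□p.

This is a Sahlqvist (Geach-type) schema ◇^1□^2p → □^2◇^0p.
Minimal-valuation argument: fix x; take any y with xR^1y and any z with xR^2z. Set V(p) to the set of worlds R-reachable from y in exactly 2 steps. Then □^2p holds at y, so the antecedent holds at x; validity forces ◇^0p at z, giving a w with zR^0w and yR^2w.
First-order correspondent: ∀x ∀y ∀z ((xRy ∧ xR²z) → ∃w (yR²w ∧ z = w)).

∀x ∀y ∀z ((xRy ∧ xR²z) → ∃w (yR²w ∧ z = w))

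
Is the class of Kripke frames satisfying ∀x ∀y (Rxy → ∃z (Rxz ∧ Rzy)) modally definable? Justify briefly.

The condition is density. A defining modal formula is □□p → □p.
Suppose □□p→□p is valid. Take Rxy and set V(p)={w : xR²w}. Then □□p at x, so □p at x, so p at y, i.e. ∃z(Rxz∧Rzy).

Yes — defined by □□p → □p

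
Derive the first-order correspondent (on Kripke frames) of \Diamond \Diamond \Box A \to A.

This is a Sahlqvist (Geach-type) schema ◇^2□^1A → □^0◇^0A.
First-order correspondent: \forall x \forall y (x R^2 y \to \exists w (yRw \wedge x = w)).

\forall x \forall y (x R^2 y \to \exists w (yRw \wedge x = w))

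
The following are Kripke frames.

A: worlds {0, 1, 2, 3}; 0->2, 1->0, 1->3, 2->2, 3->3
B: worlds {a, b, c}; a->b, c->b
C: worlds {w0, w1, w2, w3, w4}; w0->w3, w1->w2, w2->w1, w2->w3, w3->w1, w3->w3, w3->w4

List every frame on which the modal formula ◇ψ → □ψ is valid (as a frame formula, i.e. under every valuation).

B

This is the axiom for partial functionality; its first-order frame correspondent is ∀x ∀y ∀z (Rxy ∧ Rxz → y = z).
A: fails — 1 sees both 0 and 3.
B: satisfies the condition.
C: fails — w2 sees both w1 and w3.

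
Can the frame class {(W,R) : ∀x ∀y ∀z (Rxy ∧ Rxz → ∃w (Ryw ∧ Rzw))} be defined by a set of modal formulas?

Yes: it is convergence, defined by the .2 schema ◇□p → □◇p.
Suppose ◇□p→□◇p is valid. Take Rxy, Rxz and set V(p)={w : Ryw}. Then □p at y so ◇□p at x, so □◇p at x, so ◇p at z, giving w with Rzw and Ryw.

Yes, by ◇□p → □◇p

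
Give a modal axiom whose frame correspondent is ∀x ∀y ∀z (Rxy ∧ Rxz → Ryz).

◇q → □◇q

This is the Euclidean property; the standard corresponding axiom is 5: ◇q → □◇q.
Suppose ◇q→□◇q is valid. Take Rxy, Rxz and set V(q)={y}. Then ◇q at x, so □◇q at x, so ◇q at z, so some w with Rzw has q; w=y, i.e. Rzy. By symmetry of the argument, Ryz.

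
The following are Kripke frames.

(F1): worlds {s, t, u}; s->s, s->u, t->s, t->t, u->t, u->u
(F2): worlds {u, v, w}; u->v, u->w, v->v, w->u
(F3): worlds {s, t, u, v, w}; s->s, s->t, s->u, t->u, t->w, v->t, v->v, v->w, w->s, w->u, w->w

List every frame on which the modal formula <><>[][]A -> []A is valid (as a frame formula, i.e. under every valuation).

This is the axiom for a generalized confluence (Geach) condition; its first-order frame correspondent is forall x forall y forall z ((x R^2 y & xRz) -> exists w (y R^2 w & z = w)).
(F1): condition met.
(F2): fails — uR²u, uRw but no t with uR²t and w=t.
(F3): fails — sR²t, sRt but no w* with tR²w* and t=w*.

(F1)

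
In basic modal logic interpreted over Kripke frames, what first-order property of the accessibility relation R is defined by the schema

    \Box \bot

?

This schema is the Ver axiom.
It corresponds to emptiness of R: \forall x \forall y \neg Rxy.

Emptiness of R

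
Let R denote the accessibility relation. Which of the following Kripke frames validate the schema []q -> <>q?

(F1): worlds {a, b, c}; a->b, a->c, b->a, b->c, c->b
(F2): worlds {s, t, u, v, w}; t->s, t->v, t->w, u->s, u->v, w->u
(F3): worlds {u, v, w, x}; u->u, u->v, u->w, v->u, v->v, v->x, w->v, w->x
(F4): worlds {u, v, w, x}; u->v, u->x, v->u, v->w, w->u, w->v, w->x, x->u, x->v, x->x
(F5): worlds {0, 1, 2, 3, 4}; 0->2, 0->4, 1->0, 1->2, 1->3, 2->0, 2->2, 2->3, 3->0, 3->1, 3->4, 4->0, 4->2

(F1), (F4), (F5)

Frame correspondent (Sahlqvist): forall x exists y Rxy — i.e. seriality.
(F1): satisfies the condition.
(F2): fails — world s has no successor.
(F3): fails — world x has no successor.
(F4): satisfies the condition.
(F5): satisfies the condition.
Valid on: (F1), (F4), (F5).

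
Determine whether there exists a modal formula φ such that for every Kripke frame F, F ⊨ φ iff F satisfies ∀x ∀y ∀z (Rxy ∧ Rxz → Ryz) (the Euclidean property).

The condition is the Euclidean property. A defining modal formula is ◇r → □◇r.

Yes, by ◇r → □◇r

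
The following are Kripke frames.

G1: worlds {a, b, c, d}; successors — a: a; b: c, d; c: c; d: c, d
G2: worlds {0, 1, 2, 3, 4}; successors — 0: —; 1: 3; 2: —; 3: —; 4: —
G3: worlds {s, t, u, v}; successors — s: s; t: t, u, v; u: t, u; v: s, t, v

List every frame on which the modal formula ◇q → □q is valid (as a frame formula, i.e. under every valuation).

This is the axiom for partial functionality; its first-order frame correspondent is ∀x ∀y ∀z (Rxy ∧ Rxz → y = z).
G1: fails — b sees both c and d.
G2: holds.
G3: fails — t sees both t and u.

G2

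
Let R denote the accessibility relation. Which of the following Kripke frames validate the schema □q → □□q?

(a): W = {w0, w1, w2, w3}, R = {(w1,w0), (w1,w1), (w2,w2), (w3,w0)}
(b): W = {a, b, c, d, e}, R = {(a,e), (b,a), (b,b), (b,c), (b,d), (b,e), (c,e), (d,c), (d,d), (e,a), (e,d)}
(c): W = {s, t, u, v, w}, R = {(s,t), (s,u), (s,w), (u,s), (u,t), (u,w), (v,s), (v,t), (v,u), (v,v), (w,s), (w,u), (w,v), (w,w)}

The schema corresponds to transitivity: ∀x ∀y ∀z (Rxy ∧ Ryz → Rxz).
(a): condition met.
(b): fails — Rdc and Rce but not Rde.
(c): fails — Ruw and Rwu but not Ruu.
Valid on: (a).

(a)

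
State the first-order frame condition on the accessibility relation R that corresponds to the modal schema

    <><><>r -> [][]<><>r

forall x forall y forall z ((x R^3 y & x R^2 z) -> exists w (y = w & z R^2 w))

This is a Sahlqvist (Geach-type) schema ◇^3□^0r → □^2◇^2r.
Minimal-valuation argument: fix x; take any y with xR^3y and any z with xR^2z. Set V(r) to the set of worlds R-reachable from y in exactly 0 steps. Then □^0r holds at y, so the antecedent holds at x; validity forces ◇^2r at z, giving a w with zR^2w and yR^0w.
First-order correspondent: forall x forall y forall z ((x R^3 y & x R^2 z) -> exists w (y = w & z R^2 w)).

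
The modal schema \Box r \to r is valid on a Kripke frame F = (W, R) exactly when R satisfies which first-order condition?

This schema is the T axiom.
It corresponds to reflexivity: \forall x Rxx.

reflexivity: \forall x Rxx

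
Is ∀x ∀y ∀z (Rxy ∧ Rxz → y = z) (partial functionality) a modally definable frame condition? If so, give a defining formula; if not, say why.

Yes, by ◇p → □p

Yes: it is partial functionality, defined by the CD schema ◇p → □p.
Suppose ◇p→□p is valid. Take Rxy, Rxz and set V(p)={y}. Then ◇p at x, so □p at x, so p at z, i.e. z=y.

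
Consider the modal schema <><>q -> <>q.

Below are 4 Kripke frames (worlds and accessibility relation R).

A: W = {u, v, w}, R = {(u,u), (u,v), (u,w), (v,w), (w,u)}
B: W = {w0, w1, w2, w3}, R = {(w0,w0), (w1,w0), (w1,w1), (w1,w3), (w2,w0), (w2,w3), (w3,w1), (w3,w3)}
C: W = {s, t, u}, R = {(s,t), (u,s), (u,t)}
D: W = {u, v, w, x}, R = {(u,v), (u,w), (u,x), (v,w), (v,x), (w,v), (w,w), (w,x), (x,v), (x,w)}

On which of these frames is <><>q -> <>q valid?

This is the axiom for transitivity; its first-order frame correspondent is forall x forall y forall z (Rxy & Ryz -> Rxz).
A: fails — Rwu and Ruv but not Rwv.
B: fails — Rw3w1 and Rw1w0 but not Rw3w0.
C: holds.
D: fails — Rxw and Rwx but not Rxx.
Valid on: C.

C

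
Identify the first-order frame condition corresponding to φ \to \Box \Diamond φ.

symmetry

Suppose φ→□◇φ is valid. Take Rxy and set V(φ)={x}. Then φ at x, so □◇φ at x, so ◇φ at y, so some z with Ryz has φ; z=x, i.e. Ryx.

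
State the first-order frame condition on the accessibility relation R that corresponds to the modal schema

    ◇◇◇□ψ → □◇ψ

∀x ∀y ∀z ((xR³y ∧ xRz) → ∃w (yRw ∧ zRw))

This is a Sahlqvist (Geach-type) schema ◇^3□^1ψ → □^1◇^1ψ.
First-order correspondent: ∀x ∀y ∀z ((xR³y ∧ xRz) → ∃w (yRw ∧ zRw)).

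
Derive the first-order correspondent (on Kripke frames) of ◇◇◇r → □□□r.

∀x ∀y ∀z ((xR³y ∧ xR³z) → ∃w (y = w ∧ z = w))

This is a Sahlqvist (Geach-type) schema ◇^3□^0r → □^3◇^0r.
First-order correspondent: ∀x ∀y ∀z ((xR³y ∧ xR³z) → ∃w (y = w ∧ z = w)).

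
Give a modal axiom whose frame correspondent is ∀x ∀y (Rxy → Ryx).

A defining formula is q → □◇q (the B axiom).

q → □◇q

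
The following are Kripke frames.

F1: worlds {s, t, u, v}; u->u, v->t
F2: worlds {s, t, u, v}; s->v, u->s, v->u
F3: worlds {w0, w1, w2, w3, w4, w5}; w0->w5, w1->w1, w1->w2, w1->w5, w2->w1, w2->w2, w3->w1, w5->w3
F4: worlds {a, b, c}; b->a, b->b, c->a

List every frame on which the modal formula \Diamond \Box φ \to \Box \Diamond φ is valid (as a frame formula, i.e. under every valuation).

F2

This is the axiom for convergence; its first-order frame correspondent is \forall x \forall y \forall z (Rxy \wedge Rxz \to \exists w (Ryw \wedge Rzw)).
F1: fails — Rvt and Rvt but t and t have no common successor.
F2: holds.
F3: fails — Rw1w5 and Rw1w1 but w5 and w1 have no common successor.
F4: fails — Rba and Rba but a and a have no common successor.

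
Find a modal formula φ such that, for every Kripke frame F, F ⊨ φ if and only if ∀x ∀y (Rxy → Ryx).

p → □◇p

The condition is symmetry. The B schema p → □◇p defines it.
Suppose p→□◇p is valid. Take Rxy and set V(p)={x}. Then p at x, so □◇p at x, so ◇p at y, so some z with Ryz has p; z=x, i.e. Ryx.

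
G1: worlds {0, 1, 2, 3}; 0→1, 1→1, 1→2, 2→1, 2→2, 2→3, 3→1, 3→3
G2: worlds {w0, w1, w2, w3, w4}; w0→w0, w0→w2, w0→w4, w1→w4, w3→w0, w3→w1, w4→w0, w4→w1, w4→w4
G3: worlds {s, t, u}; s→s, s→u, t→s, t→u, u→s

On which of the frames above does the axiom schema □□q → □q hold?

The schema corresponds to density: ∀x ∀y (Rxy → ∃z (Rxz ∧ Rzy)).
G1: satisfies the condition.
G2: fails — Rw3w1 but no z with Rw3z and Rzw1.
G3: satisfies the condition.

G1, G3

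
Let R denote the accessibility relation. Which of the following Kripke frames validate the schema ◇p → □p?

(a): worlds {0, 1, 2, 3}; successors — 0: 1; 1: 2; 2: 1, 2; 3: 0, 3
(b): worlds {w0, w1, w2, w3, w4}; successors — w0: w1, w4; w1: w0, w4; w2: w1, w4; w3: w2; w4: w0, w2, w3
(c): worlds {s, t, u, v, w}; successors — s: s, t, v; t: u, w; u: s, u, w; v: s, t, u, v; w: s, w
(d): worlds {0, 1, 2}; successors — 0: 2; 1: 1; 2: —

(d)

This is the axiom for partial functionality; its first-order frame correspondent is ∀x ∀y ∀z (Rxy ∧ Rxz → y = z).
(a): fails — 2 sees both 1 and 2.
(b): fails — w0 sees both w1 and w4.
(c): fails — s sees both s and t.
(d): satisfies the condition.
Valid on: (d).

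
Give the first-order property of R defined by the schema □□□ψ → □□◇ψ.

∀x ∀z (xR²z → ∃w (xR³w ∧ zRw))

This is a Sahlqvist (Geach-type) schema ◇^0□^3ψ → □^2◇^1ψ.
First-order correspondent: ∀x ∀z (xR²z → ∃w (xR³w ∧ zRw)).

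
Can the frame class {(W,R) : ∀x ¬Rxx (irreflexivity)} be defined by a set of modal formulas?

If a class were modally definable it would be closed under surjective bounded morphisms (Goldblatt–Thomason).
The 2-cycle (worlds a,b with a→b→a) is irreflexive, and the map sending every world to a single reflexive point • is a surjective bounded morphism (forth: every edge maps to (•,•); back: every world has a successor). So any modal formula valid on the 2-cycle is also valid on the reflexive point, which is not irreflexive.
So the class is not modally definable.

Not modally definable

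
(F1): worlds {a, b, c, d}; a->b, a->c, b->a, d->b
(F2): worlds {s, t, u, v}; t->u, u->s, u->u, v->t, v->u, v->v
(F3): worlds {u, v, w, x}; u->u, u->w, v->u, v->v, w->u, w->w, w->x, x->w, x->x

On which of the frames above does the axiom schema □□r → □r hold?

(F2), (F3)

The schema corresponds to density: ∀x ∀y (Rxy → ∃z (Rxz ∧ Rzy)).
(F1): fails — Rdb but no z with Rdz and Rzb.
(F2): holds.
(F3): holds.
Valid on: (F2), (F3).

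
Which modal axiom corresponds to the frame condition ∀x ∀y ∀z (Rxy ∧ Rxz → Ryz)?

◇r → □◇r

The condition is the Euclidean property. The 5 schema ◇r → □◇r defines it.
Suppose ◇r→□◇r is valid. Take Rxy, Rxz and set V(r)={y}. Then ◇r at x, so □◇r at x, so ◇r at z, so some w with Rzw has r; w=y, i.e. Rzy. By symmetry of the argument, Ryz.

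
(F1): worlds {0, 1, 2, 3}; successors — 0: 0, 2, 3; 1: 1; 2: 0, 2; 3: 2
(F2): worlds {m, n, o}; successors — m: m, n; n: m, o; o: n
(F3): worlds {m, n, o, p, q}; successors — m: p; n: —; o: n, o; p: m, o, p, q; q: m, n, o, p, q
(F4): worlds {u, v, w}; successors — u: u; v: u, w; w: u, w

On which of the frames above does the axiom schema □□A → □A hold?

(F1), (F3), (F4)

This is the axiom for density; its first-order frame correspondent is ∀x ∀y (Rxy → ∃z (Rxz ∧ Rzy)).
(F1): ✓.
(F2): fails — Ron but no z with Roz and Rzn.
(F3): ✓.
(F4): ✓.
Valid on: (F1), (F3), (F4).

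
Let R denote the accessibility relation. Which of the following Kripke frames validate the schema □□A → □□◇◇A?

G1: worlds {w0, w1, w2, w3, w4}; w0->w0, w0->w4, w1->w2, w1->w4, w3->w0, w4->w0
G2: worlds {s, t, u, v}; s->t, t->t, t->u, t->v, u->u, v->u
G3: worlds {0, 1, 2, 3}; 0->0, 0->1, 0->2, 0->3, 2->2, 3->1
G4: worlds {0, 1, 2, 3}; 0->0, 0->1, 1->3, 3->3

The schema corresponds to a generalized confluence (Geach) condition: ∀x ∀z (xR²z → ∃w (xR²w ∧ zR²w)).
G1: ✓.
G2: ✓.
G3: fails — 0R²1 but no w with 0R²w and 1R²w.
G4: ✓.
Valid on: G1, G2, G4.

G1, G2, G4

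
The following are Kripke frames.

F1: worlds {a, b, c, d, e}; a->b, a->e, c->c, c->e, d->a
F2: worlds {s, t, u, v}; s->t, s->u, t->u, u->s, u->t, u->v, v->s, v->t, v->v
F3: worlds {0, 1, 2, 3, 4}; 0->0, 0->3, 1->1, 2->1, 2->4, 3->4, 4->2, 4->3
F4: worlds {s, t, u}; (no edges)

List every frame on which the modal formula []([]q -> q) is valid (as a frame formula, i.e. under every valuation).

Frame correspondent (Sahlqvist): forall x forall y (Rxy -> Ryy) — i.e. shift-reflexivity.
F1: fails — Rab but not Rbb.
F2: fails — Rut but not Rtt.
F3: fails — R34 but not R44.
F4: satisfies the condition.

F4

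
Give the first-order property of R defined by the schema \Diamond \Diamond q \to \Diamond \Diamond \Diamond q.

\forall x \forall y (x R^2 y \to \exists w (y = w \wedge x R^3 w))

This is a Sahlqvist (Geach-type) schema ◇^2□^0q → □^0◇^3q.
Minimal-valuation argument: fix x; take any y with xR^2y and any z with xR^0z. Set V(q) to the set of worlds R-reachable from y in exactly 0 steps. Then □^0q holds at y, so the antecedent holds at x; validity forces ◇^3q at z, giving a w with zR^3w and yR^0w.
First-order correspondent: \forall x \forall y (x R^2 y \to \exists w (y = w \wedge x R^3 w)).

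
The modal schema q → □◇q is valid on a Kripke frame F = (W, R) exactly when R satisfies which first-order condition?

symmetry: ∀x ∀y (Rxy → Ryx)

Suppose q→□◇q is valid. Take Rxy and set V(q)={x}. Then q at x, so □◇q at x, so ◇q at y, so some z with Ryz has q; z=x, i.e. Ryx.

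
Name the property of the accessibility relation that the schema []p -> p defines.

Suppose □p→p is valid. At any x set V(p)={w : Rxw}. Then □p holds at x, so p holds at x, i.e. Rxx.
Conversely, any frame satisfying forall x Rxx validates the schema.
Frame condition: forall x Rxx.

Reflexivity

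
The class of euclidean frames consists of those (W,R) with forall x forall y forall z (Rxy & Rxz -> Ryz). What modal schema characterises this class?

The condition is the Euclidean property. The 5 schema ◇r → □◇r defines it.

◇r → □◇r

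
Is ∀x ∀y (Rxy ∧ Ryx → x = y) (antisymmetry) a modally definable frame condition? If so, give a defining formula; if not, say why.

Modal frame validity is preserved under surjective bounded morphisms.
The 6-cycle (worlds w0,w1,w2,w3,w4,w5 with w0→w1→w2→w3→w4→w5→w0) is antisymmetric. Sending even-indexed worlds to s and odd-indexed worlds to t is a surjective bounded morphism onto the two-world frame with s↔t, which is not antisymmetric.
So no modal formula (or set of formulas) defines exactly the antisymmetric frames.

No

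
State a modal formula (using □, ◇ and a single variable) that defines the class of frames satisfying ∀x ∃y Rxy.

This is seriality; the standard corresponding axiom is D: □ψ → ◇ψ.
Suppose □ψ→◇ψ is valid. At any x set V(ψ)=W. Then □ψ at x, so ◇ψ at x, so x has a successor.

□ψ → ◇ψ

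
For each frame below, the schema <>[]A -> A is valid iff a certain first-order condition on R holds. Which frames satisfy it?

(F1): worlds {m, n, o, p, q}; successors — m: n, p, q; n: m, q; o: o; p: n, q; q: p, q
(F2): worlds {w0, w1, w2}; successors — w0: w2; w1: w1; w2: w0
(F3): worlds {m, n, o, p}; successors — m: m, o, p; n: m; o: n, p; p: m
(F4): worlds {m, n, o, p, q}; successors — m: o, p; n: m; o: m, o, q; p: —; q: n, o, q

This is the axiom for symmetry; its first-order frame correspondent is forall x forall y (Rxy -> Ryx).
(F1): fails — Rpn but not Rnp.
(F2): ✓.
(F3): fails — Ron but not Rno.
(F4): fails — Rqn but not Rnq.

(F2)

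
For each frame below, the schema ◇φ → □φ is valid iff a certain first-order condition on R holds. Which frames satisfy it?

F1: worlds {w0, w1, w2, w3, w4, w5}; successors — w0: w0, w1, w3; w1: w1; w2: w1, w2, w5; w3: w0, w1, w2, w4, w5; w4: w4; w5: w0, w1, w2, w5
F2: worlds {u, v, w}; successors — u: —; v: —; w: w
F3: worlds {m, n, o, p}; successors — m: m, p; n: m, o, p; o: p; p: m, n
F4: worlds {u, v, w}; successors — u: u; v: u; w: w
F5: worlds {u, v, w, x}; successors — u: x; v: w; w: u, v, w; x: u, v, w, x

F2, F4

The schema corresponds to partial functionality: ∀x ∀y ∀z (Rxy ∧ Rxz → y = z).
F1: fails — w0 sees both w0 and w1.
F2: condition met.
F3: fails — m sees both m and p.
F4: condition met.
F5: fails — w sees both u and v.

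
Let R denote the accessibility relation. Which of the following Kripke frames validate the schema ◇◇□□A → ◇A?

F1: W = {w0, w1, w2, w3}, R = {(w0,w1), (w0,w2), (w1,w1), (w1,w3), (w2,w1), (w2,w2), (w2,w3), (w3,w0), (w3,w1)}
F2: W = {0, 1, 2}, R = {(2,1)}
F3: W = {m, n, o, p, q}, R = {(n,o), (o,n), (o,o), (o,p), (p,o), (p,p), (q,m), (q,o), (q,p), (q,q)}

F1, F2

The schema corresponds to a generalized confluence (Geach) condition: ∀x ∀y (xR²y → ∃w (yR²w ∧ xRw)).
F1: holds.
F2: holds.
F3: fails — qR²m but no w with mR²w and qRw.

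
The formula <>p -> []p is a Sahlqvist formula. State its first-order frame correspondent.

Suppose ◇p→□p is valid. Take Rxy, Rxz and set V(p)={y}. Then ◇p at x, so □p at x, so p at z, i.e. z=y.
The converse is a direct semantic check.
So the correspondent is partial functionality.

Partial functionality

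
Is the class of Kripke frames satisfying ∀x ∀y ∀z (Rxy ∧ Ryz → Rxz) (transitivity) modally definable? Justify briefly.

This is a Sahlqvist condition; the 4 axiom □q → □□q defines it.
Suppose □q→□□q is valid. Take Rxy, Ryz and set V(q)={w : Rxw}. Then □q at x, so □□q at x, so □q at y, so q at z, i.e. Rxz.

Yes — defined by □q → □□q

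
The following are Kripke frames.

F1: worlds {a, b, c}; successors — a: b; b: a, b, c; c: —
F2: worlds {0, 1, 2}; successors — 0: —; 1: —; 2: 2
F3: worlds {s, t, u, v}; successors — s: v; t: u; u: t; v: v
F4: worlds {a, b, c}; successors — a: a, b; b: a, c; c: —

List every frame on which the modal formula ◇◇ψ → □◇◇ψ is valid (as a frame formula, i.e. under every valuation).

Frame correspondent (Sahlqvist): ∀x ∀y ∀z ((xR²y ∧ xRz) → ∃w (y = w ∧ zR²w)) — i.e. a generalized confluence (Geach) condition.
F1: fails — bR²a, bRc but no w with a=w and cR²w.
F2: holds.
F3: fails — tR²t, tRu but no w with t=w and uR²w.
F4: fails — aR²c, aRb but no w with c=w and bR²w.
Valid on: F2.

F2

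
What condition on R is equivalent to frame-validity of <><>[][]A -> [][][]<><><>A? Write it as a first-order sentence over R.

This is a Sahlqvist (Geach-type) schema ◇^2□^2A → □^3◇^3A.
Minimal-valuation argument: fix x; take any y with xR^2y and any z with xR^3z. Set V(A) to the set of worlds R-reachable from y in exactly 2 steps. Then □^2A holds at y, so the antecedent holds at x; validity forces ◇^3A at z, giving a w with zR^3w and yR^2w.
First-order correspondent: forall x forall y forall z ((x R^2 y & x R^3 z) -> exists w (y R^2 w & z R^3 w)).

forall x forall y forall z ((x R^2 y & x R^3 z) -> exists w (y R^2 w & z R^3 w))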